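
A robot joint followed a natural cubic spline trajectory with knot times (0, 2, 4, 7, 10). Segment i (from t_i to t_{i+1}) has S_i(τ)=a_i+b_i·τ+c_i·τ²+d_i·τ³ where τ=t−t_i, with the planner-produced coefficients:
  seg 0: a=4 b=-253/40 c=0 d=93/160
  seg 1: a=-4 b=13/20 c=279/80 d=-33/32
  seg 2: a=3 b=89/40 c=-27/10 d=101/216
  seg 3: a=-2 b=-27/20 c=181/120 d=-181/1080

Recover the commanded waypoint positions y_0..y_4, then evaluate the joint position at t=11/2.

y_0=4 y_1=-4 y_2=3 y_3=-2 y_4=3
S(11/2) = 589/320

y_0 = S_0(0) = a_0 = 4
y_1 = S_1(0) = a_1 = -4
y_2 = S_2(0) = a_2 = 3
y_3 = S_3(0) = a_3 = -2
y_4 = S_3(3) = 3
t_q=11/2 is in segment 2 (τ=3/2); S_2(τ)=589/320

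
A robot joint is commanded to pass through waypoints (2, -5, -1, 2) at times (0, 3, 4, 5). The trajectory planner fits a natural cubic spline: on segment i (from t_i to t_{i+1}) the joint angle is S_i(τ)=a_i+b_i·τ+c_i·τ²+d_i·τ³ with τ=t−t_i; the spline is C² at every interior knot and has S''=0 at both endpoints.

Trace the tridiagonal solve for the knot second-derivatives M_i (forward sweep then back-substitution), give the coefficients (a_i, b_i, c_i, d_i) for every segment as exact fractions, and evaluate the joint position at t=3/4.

  seg 0: a=2 b=-454/93 c=0 d=79/279
  seg 1: a=-5 b=257/93 c=79/31 d=-122/93
  seg 2: a=-1 b=365/93 c=-43/31 d=43/93
S(3/4) = -3059/1984

Δ: Δ0=-7/3, Δ1=4, Δ2=3
row 1: diag=8, rhs=38; c'=1/8, d'=19/4
row 2: denom=4−1·1/8=31/8; d'=(-6−1·19/4)/(31/8)=-86/31
back: M2=-86/31
back: M1=19/4−1/8·-86/31=158/31
M: M0=0, M1=158/31, M2=-86/31, M3=0
seg 0: a=2, c=M0/2=0, d=(M1−M0)/(6·3)=79/279, b=Δ0−h0·(2M0+M1)/6=-454/93
seg 1: a=-5, c=M1/2=79/31, d=(M2−M1)/(6·1)=-122/93, b=Δ1−h1·(2M1+M2)/6=257/93
seg 2: a=-1, c=M2/2=-43/31, d=(M3−M2)/(6·1)=43/93, b=Δ2−h2·(2M2+M3)/6=365/93
t_q=3/4 → seg 0, τ=3/4; S=2+-454/93·τ+0·τ²+79/279·τ³=-3059/1984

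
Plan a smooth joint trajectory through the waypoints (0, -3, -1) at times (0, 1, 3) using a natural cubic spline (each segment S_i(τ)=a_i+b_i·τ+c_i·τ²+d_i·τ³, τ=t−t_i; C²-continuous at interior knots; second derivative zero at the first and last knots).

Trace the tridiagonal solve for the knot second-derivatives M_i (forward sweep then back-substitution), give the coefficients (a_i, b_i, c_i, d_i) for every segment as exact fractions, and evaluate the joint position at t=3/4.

  seg 0: a=0 b=-11/3 c=0 d=2/3
  seg 1: a=-3 b=-5/3 c=2 d=-1/3
S(3/4) = -79/32

Δ: Δ0=-3, Δ1=1
row 1: diag=6, rhs=24; c'=1/3, d'=4
back: M1=4
M: M0=0, M1=4, M2=0
seg 0: a=0, c=M0/2=0, d=(M1−M0)/(6·1)=2/3, b=Δ0−h0·(2M0+M1)/6=-11/3
seg 1: a=-3, c=M1/2=2, d=(M2−M1)/(6·2)=-1/3, b=Δ1−h1·(2M1+M2)/6=-5/3
t_q=3/4 → seg 0, τ=3/4; S=0+-11/3·τ+0·τ²+2/3·τ³=-79/32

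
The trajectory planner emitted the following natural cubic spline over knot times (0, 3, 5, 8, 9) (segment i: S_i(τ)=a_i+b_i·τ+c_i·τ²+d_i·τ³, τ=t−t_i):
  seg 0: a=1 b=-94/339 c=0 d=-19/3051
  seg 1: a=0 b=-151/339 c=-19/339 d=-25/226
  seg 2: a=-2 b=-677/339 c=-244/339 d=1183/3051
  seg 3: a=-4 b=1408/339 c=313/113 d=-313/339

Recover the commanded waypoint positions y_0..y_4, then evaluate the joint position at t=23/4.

y_0 = S_0(0) = a_0 = 1
y_1 = S_1(0) = a_1 = 0
y_2 = S_2(0) = a_2 = -2
y_3 = S_3(0) = a_3 = -4
y_4 = S_3(1) = 2
t_q=23/4 is in segment 2 (τ=3/4); S_2(τ)=-27041/7232

y_0=1 y_1=0 y_2=-2 y_3=-4 y_4=2
S(23/4) = -27041/7232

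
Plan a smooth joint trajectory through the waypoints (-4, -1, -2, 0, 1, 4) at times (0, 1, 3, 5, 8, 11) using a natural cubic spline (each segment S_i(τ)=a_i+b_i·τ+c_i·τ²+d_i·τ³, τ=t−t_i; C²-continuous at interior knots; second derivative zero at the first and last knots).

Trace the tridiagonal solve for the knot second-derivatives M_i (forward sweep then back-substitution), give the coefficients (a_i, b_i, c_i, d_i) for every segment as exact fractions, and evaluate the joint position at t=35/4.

Δ: Δ0=3, Δ1=-1/2, Δ2=1, Δ3=1/3, Δ4=1
row 1: diag=6, rhs=-21; c'=1/3, d'=-7/2
row 2: denom=8−2·1/3=22/3; d'=(9−2·-7/2)/(22/3)=24/11
row 3: denom=10−2·3/11=104/11; d'=(-4−2·24/11)/(104/11)=-23/26
row 4: denom=12−3·33/104=1149/104; d'=(4−3·-23/26)/(1149/104)=692/1149
back: M4=692/1149
back: M3=-23/26−33/104·692/1149=-412/383
back: M2=24/11−3/11·-412/383=948/383
back: M1=-7/2−1/3·948/383=-3313/766
M: M0=0, M1=-3313/766, M2=948/383, M3=-412/383, M4=692/1149, M5=0
seg 0: a=-4, c=M0/2=0, d=(M1−M0)/(6·1)=-3313/4596, b=Δ0−h0·(2M0+M1)/6=17101/4596
seg 1: a=-1, c=M1/2=-3313/1532, d=(M2−M1)/(6·2)=5209/9192, b=Δ1−h1·(2M1+M2)/6=3581/2298
seg 2: a=-2, c=M2/2=474/383, d=(M3−M2)/(6·2)=-340/1149, b=Δ2−h2·(2M2+M3)/6=-335/1149
seg 3: a=0, c=M3/2=-206/383, d=(M4−M3)/(6·3)=964/10341, b=Δ3−h3·(2M3+M4)/6=1273/1149
seg 4: a=1, c=M4/2=346/1149, d=(M5−M4)/(6·3)=-346/10341, b=Δ4−h4·(2M4+M5)/6=457/1149
t_q=35/4 → seg 4, τ=3/4; S=1+457/1149·τ+346/1149·τ²+-346/10341·τ³=17815/12256

  seg 0: a=-4 b=17101/4596 c=0 d=-3313/4596
  seg 1: a=-1 b=3581/2298 c=-3313/1532 d=5209/9192
  seg 2: a=-2 b=-335/1149 c=474/383 d=-340/1149
  seg 3: a=0 b=1273/1149 c=-206/383 d=964/10341
  seg 4: a=1 b=457/1149 c=346/1149 d=-346/10341
S(35/4) = 17815/12256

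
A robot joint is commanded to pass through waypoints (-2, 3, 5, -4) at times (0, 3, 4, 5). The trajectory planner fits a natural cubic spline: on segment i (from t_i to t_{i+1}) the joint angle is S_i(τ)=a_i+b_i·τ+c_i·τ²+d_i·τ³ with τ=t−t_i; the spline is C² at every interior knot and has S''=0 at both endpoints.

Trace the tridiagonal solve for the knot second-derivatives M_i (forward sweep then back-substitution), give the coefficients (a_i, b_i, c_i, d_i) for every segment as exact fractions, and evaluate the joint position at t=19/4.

Δ: Δ0=5/3, Δ1=2, Δ2=-9
row 1: diag=8, rhs=2; c'=1/8, d'=1/4
row 2: denom=4−1·1/8=31/8; d'=(-66−1·1/4)/(31/8)=-530/31
back: M2=-530/31
back: M1=1/4−1/8·-530/31=74/31
M: M0=0, M1=74/31, M2=-530/31, M3=0
seg 0: a=-2, c=M0/2=0, d=(M1−M0)/(6·3)=37/279, b=Δ0−h0·(2M0+M1)/6=44/93
seg 1: a=3, c=M1/2=37/31, d=(M2−M1)/(6·1)=-302/93, b=Δ1−h1·(2M1+M2)/6=377/93
seg 2: a=5, c=M2/2=-265/31, d=(M3−M2)/(6·1)=265/93, b=Δ2−h2·(2M2+M3)/6=-307/93
t_q=19/4 → seg 2, τ=3/4; S=5+-307/93·τ+-265/31·τ²+265/93·τ³=-2147/1984

  seg 0: a=-2 b=44/93 c=0 d=37/279
  seg 1: a=3 b=377/93 c=37/31 d=-302/93
  seg 2: a=5 b=-307/93 c=-265/31 d=265/93
S(19/4) = -2147/1984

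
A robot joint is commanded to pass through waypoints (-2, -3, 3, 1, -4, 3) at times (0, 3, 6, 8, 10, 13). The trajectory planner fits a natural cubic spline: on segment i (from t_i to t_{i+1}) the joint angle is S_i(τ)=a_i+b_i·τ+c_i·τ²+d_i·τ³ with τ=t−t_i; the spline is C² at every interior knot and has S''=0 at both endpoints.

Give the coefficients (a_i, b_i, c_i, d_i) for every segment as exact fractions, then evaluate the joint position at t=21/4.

  seg 0: a=-2 b=-775/663 c=0 d=554/5967
  seg 1: a=-3 b=887/663 c=554/663 d=-1223/5967
  seg 2: a=3 b=542/663 c=-223/221 d=133/2652
  seg 3: a=1 b=-1735/663 c=-313/442 d=2033/5304
  seg 4: a=-4 b=-1127/1326 c=1407/884 d=-469/2652
S(21/4) = 26955/14144

Δ: Δ0=-1/3, Δ1=2, Δ2=-1, Δ3=-5/2, Δ4=7/3
row 1: diag=12, rhs=14; c'=1/4, d'=7/6
row 2: denom=10−3·1/4=37/4; d'=(-18−3·7/6)/(37/4)=-86/37
row 3: denom=8−2·8/37=280/37; d'=(-9−2·-86/37)/(280/37)=-23/40
row 4: denom=10−2·37/140=663/70; d'=(29−2·-23/40)/(663/70)=1407/442
back: M4=1407/442
back: M3=-23/40−37/140·1407/442=-313/221
back: M2=-86/37−8/37·-313/221=-446/221
back: M1=7/6−1/4·-446/221=1108/663
M: M0=0, M1=1108/663, M2=-446/221, M3=-313/221, M4=1407/442, M5=0
seg 0: a=-2, c=M0/2=0, d=(M1−M0)/(6·3)=554/5967, b=Δ0−h0·(2M0+M1)/6=-775/663
seg 1: a=-3, c=M1/2=554/663, d=(M2−M1)/(6·3)=-1223/5967, b=Δ1−h1·(2M1+M2)/6=887/663
seg 2: a=3, c=M2/2=-223/221, d=(M3−M2)/(6·2)=133/2652, b=Δ2−h2·(2M2+M3)/6=542/663
seg 3: a=1, c=M3/2=-313/442, d=(M4−M3)/(6·2)=2033/5304, b=Δ3−h3·(2M3+M4)/6=-1735/663
seg 4: a=-4, c=M4/2=1407/884, d=(M5−M4)/(6·3)=-469/2652, b=Δ4−h4·(2M4+M5)/6=-1127/1326
t_q=21/4 → seg 1, τ=9/4; S=-3+887/663·τ+554/663·τ²+-1223/5967·τ³=26955/14144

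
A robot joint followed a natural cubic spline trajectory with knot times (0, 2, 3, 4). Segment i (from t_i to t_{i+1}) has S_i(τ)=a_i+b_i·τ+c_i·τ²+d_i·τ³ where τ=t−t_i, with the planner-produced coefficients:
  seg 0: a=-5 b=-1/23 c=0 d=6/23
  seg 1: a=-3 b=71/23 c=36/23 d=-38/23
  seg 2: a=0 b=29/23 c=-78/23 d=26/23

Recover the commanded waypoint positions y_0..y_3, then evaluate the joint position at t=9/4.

y_0=-5 y_1=-3 y_2=0 y_3=-1
S(9/4) = -69/32

y_0 = S_0(0) = a_0 = -5
y_1 = S_1(0) = a_1 = -3
y_2 = S_2(0) = a_2 = 0
y_3 = S_2(1) = -1
t_q=9/4 is in segment 1 (τ=1/4); S_1(τ)=-69/32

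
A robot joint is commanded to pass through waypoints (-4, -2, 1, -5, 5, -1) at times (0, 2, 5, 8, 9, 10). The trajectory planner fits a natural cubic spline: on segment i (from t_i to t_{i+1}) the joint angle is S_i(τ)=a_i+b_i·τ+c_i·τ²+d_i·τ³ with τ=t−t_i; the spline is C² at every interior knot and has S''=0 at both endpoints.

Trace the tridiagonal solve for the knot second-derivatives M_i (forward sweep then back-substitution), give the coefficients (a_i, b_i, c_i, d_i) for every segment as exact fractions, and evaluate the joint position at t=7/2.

Δ: Δ0=1, Δ1=1, Δ2=-2, Δ3=10, Δ4=-6
row 1: diag=10, rhs=0; c'=3/10, d'=0
row 2: denom=12−3·3/10=111/10; d'=(-18−3·0)/(111/10)=-60/37
row 3: denom=8−3·10/37=266/37; d'=(72−3·-60/37)/(266/37)=1422/133
row 4: denom=4−1·37/266=1027/266; d'=(-96−1·1422/133)/(1027/266)=-28380/1027
back: M4=-28380/1027
back: M3=1422/133−37/266·-28380/1027=14928/1027
back: M2=-60/37−10/37·14928/1027=-5700/1027
back: M1=0−3/10·-5700/1027=1710/1027
M: M0=0, M1=1710/1027, M2=-5700/1027, M3=14928/1027, M4=-28380/1027, M5=0
seg 0: a=-4, c=M0/2=0, d=(M1−M0)/(6·2)=285/2054, b=Δ0−h0·(2M0+M1)/6=457/1027
seg 1: a=-2, c=M1/2=855/1027, d=(M2−M1)/(6·3)=-95/237, b=Δ1−h1·(2M1+M2)/6=2167/1027
seg 2: a=1, c=M2/2=-2850/1027, d=(M3−M2)/(6·3)=1146/1027, b=Δ2−h2·(2M2+M3)/6=-3818/1027
seg 3: a=-5, c=M3/2=7464/1027, d=(M4−M3)/(6·1)=-7218/1027, b=Δ3−h3·(2M3+M4)/6=10024/1027
seg 4: a=5, c=M4/2=-14190/1027, d=(M5−M4)/(6·1)=4730/1027, b=Δ4−h4·(2M4+M5)/6=3298/1027
t_q=7/2 → seg 1, τ=3/2; S=-2+2167/1027·τ+855/1027·τ²+-95/237·τ³=13847/8216

  seg 0: a=-4 b=457/1027 c=0 d=285/2054
  seg 1: a=-2 b=2167/1027 c=855/1027 d=-95/237
  seg 2: a=1 b=-3818/1027 c=-2850/1027 d=1146/1027
  seg 3: a=-5 b=10024/1027 c=7464/1027 d=-7218/1027
  seg 4: a=5 b=3298/1027 c=-14190/1027 d=4730/1027
S(7/2) = 13847/8216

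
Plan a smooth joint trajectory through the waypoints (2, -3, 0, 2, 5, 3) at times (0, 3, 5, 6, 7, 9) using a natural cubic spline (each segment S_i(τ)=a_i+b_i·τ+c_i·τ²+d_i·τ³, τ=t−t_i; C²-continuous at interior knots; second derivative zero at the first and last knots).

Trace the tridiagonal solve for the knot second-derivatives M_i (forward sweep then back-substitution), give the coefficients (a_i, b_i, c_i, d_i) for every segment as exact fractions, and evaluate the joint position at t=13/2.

  seg 0: a=2 b=-9875/3684 c=0 d=415/3684
  seg 1: a=-3 b=665/1842 c=1245/1228 d=-1637/7368
  seg 2: a=0 b=1612/921 c=-98/307 d=524/921
  seg 3: a=2 b=2596/921 c=426/307 d=-1111/921
  seg 4: a=5 b=1819/921 c=-685/307 d=685/1842
S(13/2) = 8855/2456

Δ: Δ0=-5/3, Δ1=3/2, Δ2=2, Δ3=3, Δ4=-1
row 1: diag=10, rhs=19; c'=1/5, d'=19/10
row 2: denom=6−2·1/5=28/5; d'=(3−2·19/10)/(28/5)=-1/7
row 3: denom=4−1·5/28=107/28; d'=(6−1·-1/7)/(107/28)=172/107
row 4: denom=6−1·28/107=614/107; d'=(-24−1·172/107)/(614/107)=-1370/307
back: M4=-1370/307
back: M3=172/107−28/107·-1370/307=852/307
back: M2=-1/7−5/28·852/307=-196/307
back: M1=19/10−1/5·-196/307=1245/614
M: M0=0, M1=1245/614, M2=-196/307, M3=852/307, M4=-1370/307, M5=0
seg 0: a=2, c=M0/2=0, d=(M1−M0)/(6·3)=415/3684, b=Δ0−h0·(2M0+M1)/6=-9875/3684
seg 1: a=-3, c=M1/2=1245/1228, d=(M2−M1)/(6·2)=-1637/7368, b=Δ1−h1·(2M1+M2)/6=665/1842
seg 2: a=0, c=M2/2=-98/307, d=(M3−M2)/(6·1)=524/921, b=Δ2−h2·(2M2+M3)/6=1612/921
seg 3: a=2, c=M3/2=426/307, d=(M4−M3)/(6·1)=-1111/921, b=Δ3−h3·(2M3+M4)/6=2596/921
seg 4: a=5, c=M4/2=-685/307, d=(M5−M4)/(6·2)=685/1842, b=Δ4−h4·(2M4+M5)/6=1819/921
t_q=13/2 → seg 3, τ=1/2; S=2+2596/921·τ+426/307·τ²+-1111/921·τ³=8855/2456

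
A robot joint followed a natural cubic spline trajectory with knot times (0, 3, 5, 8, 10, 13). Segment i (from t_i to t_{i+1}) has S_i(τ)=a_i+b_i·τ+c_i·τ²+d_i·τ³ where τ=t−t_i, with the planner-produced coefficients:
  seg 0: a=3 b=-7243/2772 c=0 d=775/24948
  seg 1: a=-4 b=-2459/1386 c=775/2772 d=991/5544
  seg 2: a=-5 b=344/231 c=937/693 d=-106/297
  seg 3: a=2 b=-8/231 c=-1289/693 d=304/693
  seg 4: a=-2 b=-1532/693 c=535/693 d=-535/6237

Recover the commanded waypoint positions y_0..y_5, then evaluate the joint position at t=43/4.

y_0 = S_0(0) = a_0 = 3
y_1 = S_1(0) = a_1 = -4
y_2 = S_2(0) = a_2 = -5
y_3 = S_3(0) = a_3 = 2
y_4 = S_4(0) = a_4 = -2
y_5 = S_4(3) = -4
t_q=43/4 is in segment 4 (τ=3/4); S_4(τ)=-2295/704

y_0=3 y_1=-4 y_2=-5 y_3=2 y_4=-2 y_5=-4
S(43/4) = -2295/704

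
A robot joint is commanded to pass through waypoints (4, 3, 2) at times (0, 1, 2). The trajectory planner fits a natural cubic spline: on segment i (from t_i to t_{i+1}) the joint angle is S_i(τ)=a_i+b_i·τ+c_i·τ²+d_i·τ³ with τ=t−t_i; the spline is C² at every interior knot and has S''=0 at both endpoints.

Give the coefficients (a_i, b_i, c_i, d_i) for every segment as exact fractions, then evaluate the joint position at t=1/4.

  seg 0: a=4 b=-1 c=0 d=0
  seg 1: a=3 b=-1 c=0 d=0
S(1/4) = 15/4

Δ: Δ0=-1, Δ1=-1
row 1: diag=4, rhs=0; c'=1/4, d'=0
back: M1=0
M: M0=0, M1=0, M2=0
seg 0: a=4, c=M0/2=0, d=(M1−M0)/(6·1)=0, b=Δ0−h0·(2M0+M1)/6=-1
seg 1: a=3, c=M1/2=0, d=(M2−M1)/(6·1)=0, b=Δ1−h1·(2M1+M2)/6=-1
t_q=1/4 → seg 0, τ=1/4; S=4+-1·τ+0·τ²+0·τ³=15/4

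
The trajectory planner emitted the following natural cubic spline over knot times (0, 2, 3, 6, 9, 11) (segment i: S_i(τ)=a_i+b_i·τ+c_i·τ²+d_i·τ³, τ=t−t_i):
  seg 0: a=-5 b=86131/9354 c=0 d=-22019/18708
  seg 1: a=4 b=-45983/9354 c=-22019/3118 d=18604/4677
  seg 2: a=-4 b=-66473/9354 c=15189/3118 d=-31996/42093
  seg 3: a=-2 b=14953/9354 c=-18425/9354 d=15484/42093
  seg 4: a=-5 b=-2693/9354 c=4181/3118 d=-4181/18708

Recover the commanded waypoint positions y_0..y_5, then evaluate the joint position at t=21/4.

y_0=-5 y_1=4 y_2=-4 y_3=-2 y_4=-5 y_5=-2
S(21/4) = -198865/49888

y_0 = S_0(0) = a_0 = -5
y_1 = S_1(0) = a_1 = 4
y_2 = S_2(0) = a_2 = -4
y_3 = S_3(0) = a_3 = -2
y_4 = S_4(0) = a_4 = -5
y_5 = S_4(2) = -2
t_q=21/4 is in segment 2 (τ=9/4); S_2(τ)=-198865/49888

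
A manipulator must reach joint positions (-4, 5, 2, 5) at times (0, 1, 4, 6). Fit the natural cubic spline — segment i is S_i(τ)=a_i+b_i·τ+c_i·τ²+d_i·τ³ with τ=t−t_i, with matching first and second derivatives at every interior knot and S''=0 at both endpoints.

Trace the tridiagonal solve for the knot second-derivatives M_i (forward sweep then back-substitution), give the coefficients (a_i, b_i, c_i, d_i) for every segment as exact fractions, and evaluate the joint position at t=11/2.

Δ: Δ0=9, Δ1=-1, Δ2=3/2
row 1: diag=8, rhs=-60; c'=3/8, d'=-15/2
row 2: denom=10−3·3/8=71/8; d'=(15−3·-15/2)/(71/8)=300/71
back: M2=300/71
back: M1=-15/2−3/8·300/71=-645/71
M: M0=0, M1=-645/71, M2=300/71, M3=0
seg 0: a=-4, c=M0/2=0, d=(M1−M0)/(6·1)=-215/142, b=Δ0−h0·(2M0+M1)/6=1493/142
seg 1: a=5, c=M1/2=-645/142, d=(M2−M1)/(6·3)=105/142, b=Δ1−h1·(2M1+M2)/6=424/71
seg 2: a=2, c=M2/2=150/71, d=(M3−M2)/(6·2)=-25/71, b=Δ2−h2·(2M2+M3)/6=-187/142
t_q=11/2 → seg 2, τ=3/2; S=2+-187/142·τ+150/71·τ²+-25/71·τ³=2039/568

  seg 0: a=-4 b=1493/142 c=0 d=-215/142
  seg 1: a=5 b=424/71 c=-645/142 d=105/142
  seg 2: a=2 b=-187/142 c=150/71 d=-25/71
S(11/2) = 2039/568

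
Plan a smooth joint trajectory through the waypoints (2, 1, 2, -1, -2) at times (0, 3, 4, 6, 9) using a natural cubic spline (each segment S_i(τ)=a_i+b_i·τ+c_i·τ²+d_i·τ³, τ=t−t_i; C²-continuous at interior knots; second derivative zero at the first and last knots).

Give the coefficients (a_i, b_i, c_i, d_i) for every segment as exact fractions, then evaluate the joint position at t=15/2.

  seg 0: a=2 b=-226/219 c=0 d=17/219
  seg 1: a=1 b=233/219 c=51/73 d=-167/219
  seg 2: a=2 b=38/219 c=-116/73 d=659/1752
  seg 3: a=-1 b=-731/438 c=195/292 d=-65/876
S(15/2) = -5259/2336

Δ: Δ0=-1/3, Δ1=1, Δ2=-3/2, Δ3=-1/3
row 1: diag=8, rhs=8; c'=1/8, d'=1
row 2: denom=6−1·1/8=47/8; d'=(-15−1·1)/(47/8)=-128/47
row 3: denom=10−2·16/47=438/47; d'=(7−2·-128/47)/(438/47)=195/146
back: M3=195/146
back: M2=-128/47−16/47·195/146=-232/73
back: M1=1−1/8·-232/73=102/73
M: M0=0, M1=102/73, M2=-232/73, M3=195/146, M4=0
seg 0: a=2, c=M0/2=0, d=(M1−M0)/(6·3)=17/219, b=Δ0−h0·(2M0+M1)/6=-226/219
seg 1: a=1, c=M1/2=51/73, d=(M2−M1)/(6·1)=-167/219, b=Δ1−h1·(2M1+M2)/6=233/219
seg 2: a=2, c=M2/2=-116/73, d=(M3−M2)/(6·2)=659/1752, b=Δ2−h2·(2M2+M3)/6=38/219
seg 3: a=-1, c=M3/2=195/292, d=(M4−M3)/(6·3)=-65/876, b=Δ3−h3·(2M3+M4)/6=-731/438
t_q=15/2 → seg 3, τ=3/2; S=-1+-731/438·τ+195/292·τ²+-65/876·τ³=-5259/2336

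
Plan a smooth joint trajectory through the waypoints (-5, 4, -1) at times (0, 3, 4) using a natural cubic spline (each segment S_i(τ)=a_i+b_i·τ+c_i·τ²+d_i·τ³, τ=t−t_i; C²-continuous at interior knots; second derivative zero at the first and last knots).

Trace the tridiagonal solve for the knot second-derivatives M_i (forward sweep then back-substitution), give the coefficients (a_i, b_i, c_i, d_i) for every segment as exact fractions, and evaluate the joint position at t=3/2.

  seg 0: a=-5 b=6 c=0 d=-1/3
  seg 1: a=4 b=-3 c=-3 d=1
S(3/2) = 23/8

Δ: Δ0=3, Δ1=-5
row 1: diag=8, rhs=-48; c'=1/8, d'=-6
back: M1=-6
M: M0=0, M1=-6, M2=0
seg 0: a=-5, c=M0/2=0, d=(M1−M0)/(6·3)=-1/3, b=Δ0−h0·(2M0+M1)/6=6
seg 1: a=4, c=M1/2=-3, d=(M2−M1)/(6·1)=1, b=Δ1−h1·(2M1+M2)/6=-3
t_q=3/2 → seg 0, τ=3/2; S=-5+6·τ+0·τ²+-1/3·τ³=23/8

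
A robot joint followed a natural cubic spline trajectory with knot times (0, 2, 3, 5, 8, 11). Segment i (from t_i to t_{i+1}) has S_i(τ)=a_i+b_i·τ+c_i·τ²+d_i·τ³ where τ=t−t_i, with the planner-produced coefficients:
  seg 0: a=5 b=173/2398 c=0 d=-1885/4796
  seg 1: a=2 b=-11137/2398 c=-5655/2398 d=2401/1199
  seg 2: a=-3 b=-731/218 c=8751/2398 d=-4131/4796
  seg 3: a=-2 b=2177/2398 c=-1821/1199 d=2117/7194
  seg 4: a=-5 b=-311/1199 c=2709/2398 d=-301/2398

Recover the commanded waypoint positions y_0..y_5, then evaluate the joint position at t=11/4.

y_0 = S_0(0) = a_0 = 5
y_1 = S_1(0) = a_1 = 2
y_2 = S_2(0) = a_2 = -3
y_3 = S_3(0) = a_3 = -2
y_4 = S_4(0) = a_4 = -5
y_5 = S_4(3) = 1
t_q=11/4 is in segment 1 (τ=3/4); S_1(τ)=-150779/76736

y_0=5 y_1=2 y_2=-3 y_3=-2 y_4=-5 y_5=1
S(11/4) = -150779/76736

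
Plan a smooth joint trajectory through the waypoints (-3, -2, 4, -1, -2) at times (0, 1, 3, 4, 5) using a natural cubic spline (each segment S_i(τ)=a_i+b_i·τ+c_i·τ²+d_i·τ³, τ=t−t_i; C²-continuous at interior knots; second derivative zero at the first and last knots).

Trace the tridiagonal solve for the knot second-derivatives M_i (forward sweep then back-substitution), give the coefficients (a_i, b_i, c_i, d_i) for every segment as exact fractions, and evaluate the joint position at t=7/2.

Δ: Δ0=1, Δ1=3, Δ2=-5, Δ3=-1
row 1: diag=6, rhs=12; c'=1/3, d'=2
row 2: denom=6−2·1/3=16/3; d'=(-48−2·2)/(16/3)=-39/4
row 3: denom=4−1·3/16=61/16; d'=(24−1·-39/4)/(61/16)=540/61
back: M3=540/61
back: M2=-39/4−3/16·540/61=-696/61
back: M1=2−1/3·-696/61=354/61
M: M0=0, M1=354/61, M2=-696/61, M3=540/61, M4=0
seg 0: a=-3, c=M0/2=0, d=(M1−M0)/(6·1)=59/61, b=Δ0−h0·(2M0+M1)/6=2/61
seg 1: a=-2, c=M1/2=177/61, d=(M2−M1)/(6·2)=-175/122, b=Δ1−h1·(2M1+M2)/6=179/61
seg 2: a=4, c=M2/2=-348/61, d=(M3−M2)/(6·1)=206/61, b=Δ2−h2·(2M2+M3)/6=-163/61
seg 3: a=-1, c=M3/2=270/61, d=(M4−M3)/(6·1)=-90/61, b=Δ3−h3·(2M3+M4)/6=-241/61
t_q=7/2 → seg 2, τ=1/2; S=4+-163/61·τ+-348/61·τ²+206/61·τ³=405/244

  seg 0: a=-3 b=2/61 c=0 d=59/61
  seg 1: a=-2 b=179/61 c=177/61 d=-175/122
  seg 2: a=4 b=-163/61 c=-348/61 d=206/61
  seg 3: a=-1 b=-241/61 c=270/61 d=-90/61
S(7/2) = 405/244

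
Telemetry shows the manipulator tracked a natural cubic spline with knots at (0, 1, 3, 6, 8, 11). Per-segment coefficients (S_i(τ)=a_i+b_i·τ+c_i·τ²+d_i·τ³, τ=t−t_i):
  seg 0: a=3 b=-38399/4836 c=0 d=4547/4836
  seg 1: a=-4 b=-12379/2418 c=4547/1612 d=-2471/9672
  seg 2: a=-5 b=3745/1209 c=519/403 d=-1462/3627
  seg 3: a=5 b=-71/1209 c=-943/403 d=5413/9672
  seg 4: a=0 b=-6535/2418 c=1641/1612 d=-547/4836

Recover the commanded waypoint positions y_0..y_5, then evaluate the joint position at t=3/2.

y_0 = S_0(0) = a_0 = 3
y_1 = S_1(0) = a_1 = -4
y_2 = S_2(0) = a_2 = -5
y_3 = S_3(0) = a_3 = 5
y_4 = S_4(0) = a_4 = 0
y_5 = S_4(3) = -2
t_q=3/2 is in segment 1 (τ=1/2); S_1(τ)=-151825/25792

y_0=3 y_1=-4 y_2=-5 y_3=5 y_4=0 y_5=-2
S(3/2) = -151825/25792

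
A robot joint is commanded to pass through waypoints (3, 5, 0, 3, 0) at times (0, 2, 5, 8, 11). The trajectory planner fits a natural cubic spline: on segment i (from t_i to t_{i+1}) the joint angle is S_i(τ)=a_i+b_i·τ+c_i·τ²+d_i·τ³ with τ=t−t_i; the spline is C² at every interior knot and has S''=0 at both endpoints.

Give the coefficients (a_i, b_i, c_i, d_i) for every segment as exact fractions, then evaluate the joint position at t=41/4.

Δ: Δ0=1, Δ1=-5/3, Δ2=1, Δ3=-1
row 1: diag=10, rhs=-16; c'=3/10, d'=-8/5
row 2: denom=12−3·3/10=111/10; d'=(16−3·-8/5)/(111/10)=208/111
row 3: denom=12−3·10/37=414/37; d'=(-12−3·208/111)/(414/37)=-326/207
back: M3=-326/207
back: M2=208/111−10/37·-326/207=476/207
back: M1=-8/5−3/10·476/207=-158/69
M: M0=0, M1=-158/69, M2=476/207, M3=-326/207, M4=0
seg 0: a=3, c=M0/2=0, d=(M1−M0)/(6·2)=-79/414, b=Δ0−h0·(2M0+M1)/6=365/207
seg 1: a=5, c=M1/2=-79/69, d=(M2−M1)/(6·3)=475/1863, b=Δ1−h1·(2M1+M2)/6=-109/207
seg 2: a=0, c=M2/2=238/207, d=(M3−M2)/(6·3)=-401/1863, b=Δ2−h2·(2M2+M3)/6=-106/207
seg 3: a=3, c=M3/2=-163/207, d=(M4−M3)/(6·3)=163/1863, b=Δ3−h3·(2M3+M4)/6=119/207
t_q=41/4 → seg 3, τ=9/4; S=3+119/207·τ+-163/207·τ²+163/1863·τ³=1919/1472

  seg 0: a=3 b=365/207 c=0 d=-79/414
  seg 1: a=5 b=-109/207 c=-79/69 d=475/1863
  seg 2: a=0 b=-106/207 c=238/207 d=-401/1863
  seg 3: a=3 b=119/207 c=-163/207 d=163/1863
S(41/4) = 1919/1472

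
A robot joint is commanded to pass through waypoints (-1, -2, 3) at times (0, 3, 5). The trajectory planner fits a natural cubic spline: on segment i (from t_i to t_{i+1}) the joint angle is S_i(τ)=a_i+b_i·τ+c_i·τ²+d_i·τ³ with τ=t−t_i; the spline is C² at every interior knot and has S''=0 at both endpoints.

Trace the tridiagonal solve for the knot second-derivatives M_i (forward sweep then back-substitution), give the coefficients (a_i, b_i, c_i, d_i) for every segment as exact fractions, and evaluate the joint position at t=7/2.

  seg 0: a=-1 b=-71/60 c=0 d=17/180
  seg 1: a=-2 b=41/30 c=17/20 d=-17/120
S(7/2) = -359/320

Δ: Δ0=-1/3, Δ1=5/2
row 1: diag=10, rhs=17; c'=1/5, d'=17/10
back: M1=17/10
M: M0=0, M1=17/10, M2=0
seg 0: a=-1, c=M0/2=0, d=(M1−M0)/(6·3)=17/180, b=Δ0−h0·(2M0+M1)/6=-71/60
seg 1: a=-2, c=M1/2=17/20, d=(M2−M1)/(6·2)=-17/120, b=Δ1−h1·(2M1+M2)/6=41/30
t_q=7/2 → seg 1, τ=1/2; S=-2+41/30·τ+17/20·τ²+-17/120·τ³=-359/320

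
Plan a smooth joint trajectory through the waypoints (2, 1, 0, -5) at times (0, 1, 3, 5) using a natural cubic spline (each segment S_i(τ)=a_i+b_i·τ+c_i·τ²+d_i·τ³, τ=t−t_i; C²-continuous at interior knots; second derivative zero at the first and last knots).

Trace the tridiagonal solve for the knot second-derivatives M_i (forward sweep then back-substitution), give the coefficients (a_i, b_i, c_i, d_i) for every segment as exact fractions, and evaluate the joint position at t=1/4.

Δ: Δ0=-1, Δ1=-1/2, Δ2=-5/2
row 1: diag=6, rhs=3; c'=1/3, d'=1/2
row 2: denom=8−2·1/3=22/3; d'=(-12−2·1/2)/(22/3)=-39/22
back: M2=-39/22
back: M1=1/2−1/3·-39/22=12/11
M: M0=0, M1=12/11, M2=-39/22, M3=0
seg 0: a=2, c=M0/2=0, d=(M1−M0)/(6·1)=2/11, b=Δ0−h0·(2M0+M1)/6=-13/11
seg 1: a=1, c=M1/2=6/11, d=(M2−M1)/(6·2)=-21/88, b=Δ1−h1·(2M1+M2)/6=-7/11
seg 2: a=0, c=M2/2=-39/44, d=(M3−M2)/(6·2)=13/88, b=Δ2−h2·(2M2+M3)/6=-29/22
t_q=1/4 → seg 0, τ=1/4; S=2+-13/11·τ+0·τ²+2/11·τ³=601/352

  seg 0: a=2 b=-13/11 c=0 d=2/11
  seg 1: a=1 b=-7/11 c=6/11 d=-21/88
  seg 2: a=0 b=-29/22 c=-39/44 d=13/88
S(1/4) = 601/352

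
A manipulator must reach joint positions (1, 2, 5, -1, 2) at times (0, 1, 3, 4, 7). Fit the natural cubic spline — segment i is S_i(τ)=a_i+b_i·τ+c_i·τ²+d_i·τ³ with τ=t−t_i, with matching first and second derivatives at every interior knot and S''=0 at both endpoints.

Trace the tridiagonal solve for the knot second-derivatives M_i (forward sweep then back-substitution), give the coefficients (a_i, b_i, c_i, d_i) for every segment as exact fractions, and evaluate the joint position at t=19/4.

Δ: Δ0=1, Δ1=3/2, Δ2=-6, Δ3=1
row 1: diag=6, rhs=3; c'=1/3, d'=1/2
row 2: denom=6−2·1/3=16/3; d'=(-45−2·1/2)/(16/3)=-69/8
row 3: denom=8−1·3/16=125/16; d'=(42−1·-69/8)/(125/16)=162/25
back: M3=162/25
back: M2=-69/8−3/16·162/25=-246/25
back: M1=1/2−1/3·-246/25=189/50
M: M0=0, M1=189/50, M2=-246/25, M3=162/25, M4=0
seg 0: a=1, c=M0/2=0, d=(M1−M0)/(6·1)=63/100, b=Δ0−h0·(2M0+M1)/6=37/100
seg 1: a=2, c=M1/2=189/100, d=(M2−M1)/(6·2)=-227/200, b=Δ1−h1·(2M1+M2)/6=113/50
seg 2: a=5, c=M2/2=-123/25, d=(M3−M2)/(6·1)=68/25, b=Δ2−h2·(2M2+M3)/6=-19/5
seg 3: a=-1, c=M3/2=81/25, d=(M4−M3)/(6·3)=-9/25, b=Δ3−h3·(2M3+M4)/6=-137/25
t_q=19/4 → seg 3, τ=3/4; S=-1+-137/25·τ+81/25·τ²+-9/25·τ³=-5503/1600

  seg 0: a=1 b=37/100 c=0 d=63/100
  seg 1: a=2 b=113/50 c=189/100 d=-227/200
  seg 2: a=5 b=-19/5 c=-123/25 d=68/25
  seg 3: a=-1 b=-137/25 c=81/25 d=-9/25
S(19/4) = -5503/1600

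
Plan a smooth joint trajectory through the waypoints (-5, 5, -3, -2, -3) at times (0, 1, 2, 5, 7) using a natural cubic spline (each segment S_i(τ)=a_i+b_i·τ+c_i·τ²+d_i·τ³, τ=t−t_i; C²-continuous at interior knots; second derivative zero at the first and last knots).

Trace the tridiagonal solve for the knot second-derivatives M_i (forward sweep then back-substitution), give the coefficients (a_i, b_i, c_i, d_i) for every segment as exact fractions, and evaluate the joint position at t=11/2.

Δ: Δ0=10, Δ1=-8, Δ2=1/3, Δ3=-1/2
row 1: diag=4, rhs=-108; c'=1/4, d'=-27
row 2: denom=8−1·1/4=31/4; d'=(50−1·-27)/(31/4)=308/31
row 3: denom=10−3·12/31=274/31; d'=(-5−3·308/31)/(274/31)=-1079/274
back: M3=-1079/274
back: M2=308/31−12/31·-1079/274=1570/137
back: M1=-27−1/4·1570/137=-8183/274
M: M0=0, M1=-8183/274, M2=1570/137, M3=-1079/274, M4=0
seg 0: a=-5, c=M0/2=0, d=(M1−M0)/(6·1)=-8183/1644, b=Δ0−h0·(2M0+M1)/6=24623/1644
seg 1: a=5, c=M1/2=-8183/548, d=(M2−M1)/(6·1)=11323/1644, b=Δ1−h1·(2M1+M2)/6=37/822
seg 2: a=-3, c=M2/2=785/137, d=(M3−M2)/(6·3)=-4219/4932, b=Δ2−h2·(2M2+M3)/6=-15055/1644
seg 3: a=-2, c=M3/2=-1079/548, d=(M4−M3)/(6·2)=1079/3288, b=Δ3−h3·(2M3+M4)/6=1747/822
t_q=11/2 → seg 3, τ=1/2; S=-2+1747/822·τ+-1079/548·τ²+1079/3288·τ³=-12175/8768

  seg 0: a=-5 b=24623/1644 c=0 d=-8183/1644
  seg 1: a=5 b=37/822 c=-8183/548 d=11323/1644
  seg 2: a=-3 b=-15055/1644 c=785/137 d=-4219/4932
  seg 3: a=-2 b=1747/822 c=-1079/548 d=1079/3288
S(11/2) = -12175/8768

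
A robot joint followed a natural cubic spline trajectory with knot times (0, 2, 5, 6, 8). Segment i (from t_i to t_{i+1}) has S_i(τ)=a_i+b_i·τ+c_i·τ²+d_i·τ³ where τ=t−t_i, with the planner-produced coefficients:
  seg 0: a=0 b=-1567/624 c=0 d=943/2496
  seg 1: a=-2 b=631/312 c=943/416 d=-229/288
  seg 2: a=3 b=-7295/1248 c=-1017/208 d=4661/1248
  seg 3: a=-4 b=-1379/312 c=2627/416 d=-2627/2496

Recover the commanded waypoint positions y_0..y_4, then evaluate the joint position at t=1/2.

y_0 = S_0(0) = a_0 = 0
y_1 = S_1(0) = a_1 = -2
y_2 = S_2(0) = a_2 = 3
y_3 = S_3(0) = a_3 = -4
y_4 = S_3(2) = 4
t_q=1/2 is in segment 0 (τ=1/2); S_0(τ)=-8043/6656

y_0=0 y_1=-2 y_2=3 y_3=-4 y_4=4
S(1/2) = -8043/6656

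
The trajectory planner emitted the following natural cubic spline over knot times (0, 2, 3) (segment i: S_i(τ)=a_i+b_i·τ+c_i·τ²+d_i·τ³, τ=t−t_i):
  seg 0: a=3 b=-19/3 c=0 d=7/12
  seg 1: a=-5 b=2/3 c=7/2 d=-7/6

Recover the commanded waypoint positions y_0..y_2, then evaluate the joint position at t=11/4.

y_0=3 y_1=-5 y_2=-2
S(11/4) = -387/128

y_0 = S_0(0) = a_0 = 3
y_1 = S_1(0) = a_1 = -5
y_2 = S_1(1) = -2
t_q=11/4 is in segment 1 (τ=3/4); S_1(τ)=-387/128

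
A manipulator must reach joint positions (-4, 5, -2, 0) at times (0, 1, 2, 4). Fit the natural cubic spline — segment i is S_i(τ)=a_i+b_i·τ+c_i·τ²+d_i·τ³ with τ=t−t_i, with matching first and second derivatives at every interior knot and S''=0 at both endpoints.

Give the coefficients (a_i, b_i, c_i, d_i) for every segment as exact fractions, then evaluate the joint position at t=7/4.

  seg 0: a=-4 b=311/23 c=0 d=-104/23
  seg 1: a=5 b=-1/23 c=-312/23 d=152/23
  seg 2: a=-2 b=-169/23 c=144/23 d=-24/23
S(7/4) = 1/8

Δ: Δ0=9, Δ1=-7, Δ2=1
row 1: diag=4, rhs=-96; c'=1/4, d'=-24
row 2: denom=6−1·1/4=23/4; d'=(48−1·-24)/(23/4)=288/23
back: M2=288/23
back: M1=-24−1/4·288/23=-624/23
M: M0=0, M1=-624/23, M2=288/23, M3=0
seg 0: a=-4, c=M0/2=0, d=(M1−M0)/(6·1)=-104/23, b=Δ0−h0·(2M0+M1)/6=311/23
seg 1: a=5, c=M1/2=-312/23, d=(M2−M1)/(6·1)=152/23, b=Δ1−h1·(2M1+M2)/6=-1/23
seg 2: a=-2, c=M2/2=144/23, d=(M3−M2)/(6·2)=-24/23, b=Δ2−h2·(2M2+M3)/6=-169/23
t_q=7/4 → seg 1, τ=3/4; S=5+-1/23·τ+-312/23·τ²+152/23·τ³=1/8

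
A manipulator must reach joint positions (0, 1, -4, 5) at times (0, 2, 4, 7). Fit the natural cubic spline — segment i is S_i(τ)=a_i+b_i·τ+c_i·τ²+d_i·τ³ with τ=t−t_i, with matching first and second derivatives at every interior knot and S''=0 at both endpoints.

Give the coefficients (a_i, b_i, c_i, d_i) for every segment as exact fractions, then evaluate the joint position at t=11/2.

Δ: Δ0=1/2, Δ1=-5/2, Δ2=3
row 1: diag=8, rhs=-18; c'=1/4, d'=-9/4
row 2: denom=10−2·1/4=19/2; d'=(33−2·-9/4)/(19/2)=75/19
back: M2=75/19
back: M1=-9/4−1/4·75/19=-123/38
M: M0=0, M1=-123/38, M2=75/19, M3=0
seg 0: a=0, c=M0/2=0, d=(M1−M0)/(6·2)=-41/152, b=Δ0−h0·(2M0+M1)/6=30/19
seg 1: a=1, c=M1/2=-123/76, d=(M2−M1)/(6·2)=91/152, b=Δ1−h1·(2M1+M2)/6=-63/38
seg 2: a=-4, c=M2/2=75/38, d=(M3−M2)/(6·3)=-25/114, b=Δ2−h2·(2M2+M3)/6=-18/19
t_q=11/2 → seg 2, τ=3/2; S=-4+-18/19·τ+75/38·τ²+-25/114·τ³=-523/304

  seg 0: a=0 b=30/19 c=0 d=-41/152
  seg 1: a=1 b=-63/38 c=-123/76 d=91/152
  seg 2: a=-4 b=-18/19 c=75/38 d=-25/114
S(11/2) = -523/304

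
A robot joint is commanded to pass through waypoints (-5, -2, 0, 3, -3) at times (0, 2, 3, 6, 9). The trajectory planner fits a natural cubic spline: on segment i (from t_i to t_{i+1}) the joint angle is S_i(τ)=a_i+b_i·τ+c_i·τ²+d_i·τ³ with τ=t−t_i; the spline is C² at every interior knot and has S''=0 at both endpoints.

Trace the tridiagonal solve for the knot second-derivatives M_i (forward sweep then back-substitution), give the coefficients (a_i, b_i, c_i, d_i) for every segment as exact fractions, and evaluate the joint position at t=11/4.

  seg 0: a=-5 b=112/85 c=0 d=31/680
  seg 1: a=-2 b=317/170 c=93/340 d=-47/340
  seg 2: a=0 b=679/340 c=-12/85 d=-13/204
  seg 3: a=3 b=-97/170 c=-243/340 d=27/340
S(11/4) = -11009/21760

Δ: Δ0=3/2, Δ1=2, Δ2=1, Δ3=-2
row 1: diag=6, rhs=3; c'=1/6, d'=1/2
row 2: denom=8−1·1/6=47/6; d'=(-6−1·1/2)/(47/6)=-39/47
row 3: denom=12−3·18/47=510/47; d'=(-18−3·-39/47)/(510/47)=-243/170
back: M3=-243/170
back: M2=-39/47−18/47·-243/170=-24/85
back: M1=1/2−1/6·-24/85=93/170
M: M0=0, M1=93/170, M2=-24/85, M3=-243/170, M4=0
seg 0: a=-5, c=M0/2=0, d=(M1−M0)/(6·2)=31/680, b=Δ0−h0·(2M0+M1)/6=112/85
seg 1: a=-2, c=M1/2=93/340, d=(M2−M1)/(6·1)=-47/340, b=Δ1−h1·(2M1+M2)/6=317/170
seg 2: a=0, c=M2/2=-12/85, d=(M3−M2)/(6·3)=-13/204, b=Δ2−h2·(2M2+M3)/6=679/340
seg 3: a=3, c=M3/2=-243/340, d=(M4−M3)/(6·3)=27/340, b=Δ3−h3·(2M3+M4)/6=-97/170
t_q=11/4 → seg 1, τ=3/4; S=-2+317/170·τ+93/340·τ²+-47/340·τ³=-11009/21760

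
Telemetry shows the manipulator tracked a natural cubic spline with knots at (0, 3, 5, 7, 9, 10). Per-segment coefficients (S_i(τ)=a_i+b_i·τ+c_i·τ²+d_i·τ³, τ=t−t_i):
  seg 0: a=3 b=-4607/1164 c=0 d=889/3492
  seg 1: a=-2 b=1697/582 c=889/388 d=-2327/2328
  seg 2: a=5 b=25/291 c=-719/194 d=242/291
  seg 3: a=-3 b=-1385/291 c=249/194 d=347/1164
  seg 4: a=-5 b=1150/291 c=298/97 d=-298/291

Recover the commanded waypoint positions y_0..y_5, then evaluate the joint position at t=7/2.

y_0 = S_0(0) = a_0 = 3
y_1 = S_1(0) = a_1 = -2
y_2 = S_2(0) = a_2 = 5
y_3 = S_3(0) = a_3 = -3
y_4 = S_4(0) = a_4 = -5
y_5 = S_4(1) = 1
t_q=7/2 is in segment 1 (τ=1/2); S_1(τ)=-585/6208

y_0=3 y_1=-2 y_2=5 y_3=-3 y_4=-5 y_5=1
S(7/2) = -585/6208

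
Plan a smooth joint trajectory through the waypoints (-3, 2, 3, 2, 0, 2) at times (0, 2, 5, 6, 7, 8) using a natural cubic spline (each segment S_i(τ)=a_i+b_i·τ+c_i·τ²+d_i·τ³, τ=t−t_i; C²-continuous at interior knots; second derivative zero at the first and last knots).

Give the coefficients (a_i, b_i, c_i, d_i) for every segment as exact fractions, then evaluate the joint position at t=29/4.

Δ: Δ0=5/2, Δ1=1/3, Δ2=-1, Δ3=-2, Δ4=2
row 1: diag=10, rhs=-13; c'=3/10, d'=-13/10
row 2: denom=8−3·3/10=71/10; d'=(-8−3·-13/10)/(71/10)=-41/71
row 3: denom=4−1·10/71=274/71; d'=(-6−1·-41/71)/(274/71)=-385/274
row 4: denom=4−1·71/274=1025/274; d'=(24−1·-385/274)/(1025/274)=6961/1025
back: M4=6961/1025
back: M3=-385/274−71/274·6961/1025=-3244/1025
back: M2=-41/71−10/71·-3244/1025=-27/205
back: M1=-13/10−3/10·-27/205=-1292/1025
M: M0=0, M1=-1292/1025, M2=-27/205, M3=-3244/1025, M4=6961/1025, M5=0
seg 0: a=-3, c=M0/2=0, d=(M1−M0)/(6·2)=-323/3075, b=Δ0−h0·(2M0+M1)/6=17959/6150
seg 1: a=2, c=M1/2=-646/1025, d=(M2−M1)/(6·3)=1157/18450, b=Δ1−h1·(2M1+M2)/6=10207/6150
seg 2: a=3, c=M2/2=-27/410, d=(M3−M2)/(6·1)=-3109/6150, b=Δ2−h2·(2M2+M3)/6=-1318/3075
seg 3: a=2, c=M3/2=-1622/1025, d=(M4−M3)/(6·1)=2041/1230, b=Δ3−h3·(2M3+M4)/6=-12773/6150
seg 4: a=0, c=M4/2=6961/2050, d=(M5−M4)/(6·1)=-6961/6150, b=Δ4−h4·(2M4+M5)/6=-811/3075
t_q=29/4 → seg 4, τ=1/4; S=0+-811/3075·τ+6961/2050·τ²+-6961/6150·τ³=16873/131200

  seg 0: a=-3 b=17959/6150 c=0 d=-323/3075
  seg 1: a=2 b=10207/6150 c=-646/1025 d=1157/18450
  seg 2: a=3 b=-1318/3075 c=-27/410 d=-3109/6150
  seg 3: a=2 b=-12773/6150 c=-1622/1025 d=2041/1230
  seg 4: a=0 b=-811/3075 c=6961/2050 d=-6961/6150
S(29/4) = 16873/131200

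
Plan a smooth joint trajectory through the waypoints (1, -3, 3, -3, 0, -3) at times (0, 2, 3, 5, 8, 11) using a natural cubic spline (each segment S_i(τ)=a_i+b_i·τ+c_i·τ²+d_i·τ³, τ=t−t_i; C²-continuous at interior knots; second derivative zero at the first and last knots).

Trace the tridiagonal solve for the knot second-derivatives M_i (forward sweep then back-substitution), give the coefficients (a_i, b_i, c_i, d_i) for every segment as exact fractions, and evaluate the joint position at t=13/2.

Δ: Δ0=-2, Δ1=6, Δ2=-3, Δ3=1, Δ4=-1
row 1: diag=6, rhs=48; c'=1/6, d'=8
row 2: denom=6−1·1/6=35/6; d'=(-54−1·8)/(35/6)=-372/35
row 3: denom=10−2·12/35=326/35; d'=(24−2·-372/35)/(326/35)=792/163
row 4: denom=12−3·105/326=3597/326; d'=(-12−3·792/163)/(3597/326)=-2888/1199
back: M4=-2888/1199
back: M3=792/163−105/326·-2888/1199=6756/1199
back: M2=-372/35−12/35·6756/1199=-15060/1199
back: M1=8−1/6·-15060/1199=12102/1199
M: M0=0, M1=12102/1199, M2=-15060/1199, M3=6756/1199, M4=-2888/1199, M5=0
seg 0: a=1, c=M0/2=0, d=(M1−M0)/(6·2)=2017/2398, b=Δ0−h0·(2M0+M1)/6=-6432/1199
seg 1: a=-3, c=M1/2=6051/1199, d=(M2−M1)/(6·1)=-4527/1199, b=Δ1−h1·(2M1+M2)/6=5670/1199
seg 2: a=3, c=M2/2=-7530/1199, d=(M3−M2)/(6·2)=1818/1199, b=Δ2−h2·(2M2+M3)/6=381/109
seg 3: a=-3, c=M3/2=3378/1199, d=(M4−M3)/(6·3)=-4822/10791, b=Δ3−h3·(2M3+M4)/6=-4113/1199
seg 4: a=0, c=M4/2=-1444/1199, d=(M5−M4)/(6·3)=1444/10791, b=Δ4−h4·(2M4+M5)/6=1689/1199
t_q=13/2 → seg 3, τ=3/2; S=-3+-4113/1199·τ+3378/1199·τ²+-4822/10791·τ³=-15897/4796

  seg 0: a=1 b=-6432/1199 c=0 d=2017/2398
  seg 1: a=-3 b=5670/1199 c=6051/1199 d=-4527/1199
  seg 2: a=3 b=381/109 c=-7530/1199 d=1818/1199
  seg 3: a=-3 b=-4113/1199 c=3378/1199 d=-4822/10791
  seg 4: a=0 b=1689/1199 c=-1444/1199 d=1444/10791
S(13/2) = -15897/4796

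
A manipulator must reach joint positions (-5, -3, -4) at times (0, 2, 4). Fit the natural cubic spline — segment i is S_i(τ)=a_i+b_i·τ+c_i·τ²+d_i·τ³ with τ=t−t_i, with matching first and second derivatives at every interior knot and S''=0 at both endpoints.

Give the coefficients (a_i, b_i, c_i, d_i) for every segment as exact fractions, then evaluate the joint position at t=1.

Δ: Δ0=1, Δ1=-1/2
row 1: diag=8, rhs=-9; c'=1/4, d'=-9/8
back: M1=-9/8
M: M0=0, M1=-9/8, M2=0
seg 0: a=-5, c=M0/2=0, d=(M1−M0)/(6·2)=-3/32, b=Δ0−h0·(2M0+M1)/6=11/8
seg 1: a=-3, c=M1/2=-9/16, d=(M2−M1)/(6·2)=3/32, b=Δ1−h1·(2M1+M2)/6=1/4
t_q=1 → seg 0, τ=1; S=-5+11/8·τ+0·τ²+-3/32·τ³=-119/32

  seg 0: a=-5 b=11/8 c=0 d=-3/32
  seg 1: a=-3 b=1/4 c=-9/16 d=3/32
S(1) = -119/32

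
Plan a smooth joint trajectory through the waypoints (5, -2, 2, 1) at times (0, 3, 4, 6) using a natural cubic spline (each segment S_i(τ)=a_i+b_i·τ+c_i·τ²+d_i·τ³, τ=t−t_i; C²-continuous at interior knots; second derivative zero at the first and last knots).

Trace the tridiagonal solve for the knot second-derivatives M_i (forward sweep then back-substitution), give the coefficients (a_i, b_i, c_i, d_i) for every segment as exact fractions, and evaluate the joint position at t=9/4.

Δ: Δ0=-7/3, Δ1=4, Δ2=-1/2
row 1: diag=8, rhs=38; c'=1/8, d'=19/4
row 2: denom=6−1·1/8=47/8; d'=(-27−1·19/4)/(47/8)=-254/47
back: M2=-254/47
back: M1=19/4−1/8·-254/47=255/47
M: M0=0, M1=255/47, M2=-254/47, M3=0
seg 0: a=5, c=M0/2=0, d=(M1−M0)/(6·3)=85/282, b=Δ0−h0·(2M0+M1)/6=-1423/282
seg 1: a=-2, c=M1/2=255/94, d=(M2−M1)/(6·1)=-509/282, b=Δ1−h1·(2M1+M2)/6=436/141
seg 2: a=2, c=M2/2=-127/47, d=(M3−M2)/(6·2)=127/282, b=Δ2−h2·(2M2+M3)/6=875/282
t_q=9/4 → seg 0, τ=9/4; S=5+-1423/282·τ+0·τ²+85/282·τ³=-17569/6016

  seg 0: a=5 b=-1423/282 c=0 d=85/282
  seg 1: a=-2 b=436/141 c=255/94 d=-509/282
  seg 2: a=2 b=875/282 c=-127/47 d=127/282
S(9/4) = -17569/6016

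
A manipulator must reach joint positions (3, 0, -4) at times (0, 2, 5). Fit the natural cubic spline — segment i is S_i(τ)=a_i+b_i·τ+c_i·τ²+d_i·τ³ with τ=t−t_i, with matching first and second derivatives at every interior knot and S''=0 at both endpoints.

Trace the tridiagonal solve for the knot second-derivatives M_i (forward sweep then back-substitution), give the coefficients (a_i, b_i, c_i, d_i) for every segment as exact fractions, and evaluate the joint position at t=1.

Δ: Δ0=-3/2, Δ1=-4/3
row 1: diag=10, rhs=1; c'=3/10, d'=1/10
back: M1=1/10
M: M0=0, M1=1/10, M2=0
seg 0: a=3, c=M0/2=0, d=(M1−M0)/(6·2)=1/120, b=Δ0−h0·(2M0+M1)/6=-23/15
seg 1: a=0, c=M1/2=1/20, d=(M2−M1)/(6·3)=-1/180, b=Δ1−h1·(2M1+M2)/6=-43/30
t_q=1 → seg 0, τ=1; S=3+-23/15·τ+0·τ²+1/120·τ³=59/40

  seg 0: a=3 b=-23/15 c=0 d=1/120
  seg 1: a=0 b=-43/30 c=1/20 d=-1/180
S(1) = 59/40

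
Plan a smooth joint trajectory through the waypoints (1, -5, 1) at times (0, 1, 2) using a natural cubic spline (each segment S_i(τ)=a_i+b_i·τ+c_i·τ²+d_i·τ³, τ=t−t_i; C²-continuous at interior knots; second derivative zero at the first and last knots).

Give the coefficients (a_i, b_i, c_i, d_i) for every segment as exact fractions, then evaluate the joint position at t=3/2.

Δ: Δ0=-6, Δ1=6
row 1: diag=4, rhs=72; c'=1/4, d'=18
back: M1=18
M: M0=0, M1=18, M2=0
seg 0: a=1, c=M0/2=0, d=(M1−M0)/(6·1)=3, b=Δ0−h0·(2M0+M1)/6=-9
seg 1: a=-5, c=M1/2=9, d=(M2−M1)/(6·1)=-3, b=Δ1−h1·(2M1+M2)/6=0
t_q=3/2 → seg 1, τ=1/2; S=-5+0·τ+9·τ²+-3·τ³=-25/8

  seg 0: a=1 b=-9 c=0 d=3
  seg 1: a=-5 b=0 c=9 d=-3
S(3/2) = -25/8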